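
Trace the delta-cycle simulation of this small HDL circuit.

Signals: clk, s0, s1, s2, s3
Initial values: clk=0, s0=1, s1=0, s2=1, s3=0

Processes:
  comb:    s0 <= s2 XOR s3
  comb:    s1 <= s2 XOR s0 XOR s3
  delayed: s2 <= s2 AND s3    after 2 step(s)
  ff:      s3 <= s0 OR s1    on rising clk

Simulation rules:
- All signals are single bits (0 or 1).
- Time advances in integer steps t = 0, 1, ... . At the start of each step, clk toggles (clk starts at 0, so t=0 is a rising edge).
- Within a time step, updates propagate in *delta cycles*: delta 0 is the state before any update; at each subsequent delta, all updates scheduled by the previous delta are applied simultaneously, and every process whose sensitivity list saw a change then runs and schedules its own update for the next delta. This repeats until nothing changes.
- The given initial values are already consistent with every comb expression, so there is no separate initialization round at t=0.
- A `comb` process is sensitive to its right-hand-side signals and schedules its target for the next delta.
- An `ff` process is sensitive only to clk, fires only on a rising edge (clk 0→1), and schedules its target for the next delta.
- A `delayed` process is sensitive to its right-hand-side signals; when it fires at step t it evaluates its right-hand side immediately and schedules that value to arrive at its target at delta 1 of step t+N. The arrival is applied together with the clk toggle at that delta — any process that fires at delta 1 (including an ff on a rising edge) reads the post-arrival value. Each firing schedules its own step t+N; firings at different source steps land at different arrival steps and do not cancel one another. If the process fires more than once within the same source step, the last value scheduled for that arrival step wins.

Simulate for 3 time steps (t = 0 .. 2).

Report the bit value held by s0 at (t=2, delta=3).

1

t=0 Δ0: clk=0 s1=0 s3=0 s0=1 s2=1
  Δ1: clk:0→1
  Δ2: s3:0→1
  Δ3: s1:0→1, s0:1→0
  Δ4: s1:1→0
  (4Δ to stable)
t=1 Δ0: clk=1 s1=0 s3=1 s0=0 s2=1
  Δ1: clk:1→0
  (1Δ to stable)
t=2 Δ0: clk=0 s1=0 s3=1 s0=0 s2=1
  Δ1: clk:0→1
  Δ2: s3:1→0
  Δ3: s1:0→1, s0:0→1
  Δ4: s1:1→0
  (4Δ to stable)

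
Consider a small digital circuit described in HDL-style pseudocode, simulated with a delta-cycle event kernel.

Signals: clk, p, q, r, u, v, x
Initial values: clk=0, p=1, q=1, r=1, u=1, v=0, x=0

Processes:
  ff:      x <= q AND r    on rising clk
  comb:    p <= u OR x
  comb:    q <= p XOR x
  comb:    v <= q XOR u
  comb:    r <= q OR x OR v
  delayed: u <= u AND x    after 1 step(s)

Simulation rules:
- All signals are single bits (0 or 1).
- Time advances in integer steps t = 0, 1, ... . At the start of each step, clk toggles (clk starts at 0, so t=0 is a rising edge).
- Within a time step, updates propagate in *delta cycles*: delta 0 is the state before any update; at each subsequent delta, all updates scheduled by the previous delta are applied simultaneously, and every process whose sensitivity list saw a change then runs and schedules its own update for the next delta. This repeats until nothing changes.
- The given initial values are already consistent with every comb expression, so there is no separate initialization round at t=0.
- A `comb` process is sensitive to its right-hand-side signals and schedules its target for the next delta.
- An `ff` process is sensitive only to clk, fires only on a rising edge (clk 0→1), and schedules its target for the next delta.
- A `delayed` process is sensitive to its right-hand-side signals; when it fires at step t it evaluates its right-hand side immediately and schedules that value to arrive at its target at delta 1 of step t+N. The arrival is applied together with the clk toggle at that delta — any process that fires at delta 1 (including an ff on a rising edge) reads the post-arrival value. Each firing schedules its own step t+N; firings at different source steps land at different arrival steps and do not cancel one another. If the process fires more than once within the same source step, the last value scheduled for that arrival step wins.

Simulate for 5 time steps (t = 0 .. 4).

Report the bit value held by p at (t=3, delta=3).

0

t=0 Δ0: u=1 p=1 q=1 clk=0 r=1 x=0 v=0
  Δ1: clk:0→1
  Δ2: x:0→1
  Δ3: q:1→0
  Δ4: v:0→1
  (4Δ to stable)
t=1 Δ0: u=1 p=1 q=0 clk=1 r=1 x=1 v=1
  Δ1: clk:1→0
  (1Δ to stable)
t=2 Δ0: u=1 p=1 q=0 clk=0 r=1 x=1 v=1
  Δ1: clk:0→1
  Δ2: x:1→0
  Δ3: q:0→1
  Δ4: v:1→0
  (4Δ to stable)
t=3 Δ0: u=1 p=1 q=1 clk=1 r=1 x=0 v=0
  Δ1: u:1→0, clk:1→0
  Δ2: p:1→0, v:0→1
  Δ3: q:1→0
  Δ4: v:1→0
  Δ5: r:1→0
  (5Δ to stable)
t=4 Δ0: u=0 p=0 q=0 clk=0 r=0 x=0 v=0
  Δ1: clk:0→1
  (1Δ to stable)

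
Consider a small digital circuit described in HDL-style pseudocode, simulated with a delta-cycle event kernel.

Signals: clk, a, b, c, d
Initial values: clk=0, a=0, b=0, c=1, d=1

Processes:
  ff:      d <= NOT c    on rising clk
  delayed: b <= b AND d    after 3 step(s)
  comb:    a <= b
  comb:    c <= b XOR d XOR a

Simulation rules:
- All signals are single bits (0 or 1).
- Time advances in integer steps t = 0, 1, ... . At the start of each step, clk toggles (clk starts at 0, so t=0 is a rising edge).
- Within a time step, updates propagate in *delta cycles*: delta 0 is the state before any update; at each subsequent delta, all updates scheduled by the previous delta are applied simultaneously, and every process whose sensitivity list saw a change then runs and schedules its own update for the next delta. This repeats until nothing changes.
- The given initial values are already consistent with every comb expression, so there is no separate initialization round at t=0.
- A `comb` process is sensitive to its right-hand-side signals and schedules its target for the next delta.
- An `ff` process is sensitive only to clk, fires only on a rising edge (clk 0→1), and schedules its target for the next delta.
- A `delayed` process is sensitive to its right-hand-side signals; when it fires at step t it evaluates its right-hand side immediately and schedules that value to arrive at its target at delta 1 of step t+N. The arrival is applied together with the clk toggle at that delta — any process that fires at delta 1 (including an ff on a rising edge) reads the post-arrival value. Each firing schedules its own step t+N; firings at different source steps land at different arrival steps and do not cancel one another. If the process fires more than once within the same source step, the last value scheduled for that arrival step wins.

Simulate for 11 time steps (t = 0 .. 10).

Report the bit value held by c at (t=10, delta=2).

t0.Δ0 c=1 d=1 clk=0 a=0 b=0
t0.Δ1 c=1 d=1 clk=1 a=0 b=0
t0.Δ2 c=1 d=0 clk=1 a=0 b=0
t0.Δ3 c=0 d=0 clk=1 a=0 b=0
t1.Δ0 c=0 d=0 clk=1 a=0 b=0
t1.Δ1 c=0 d=0 clk=0 a=0 b=0
t2.Δ0 c=0 d=0 clk=0 a=0 b=0
t2.Δ1 c=0 d=0 clk=1 a=0 b=0
t2.Δ2 c=0 d=1 clk=1 a=0 b=0
t2.Δ3 c=1 d=1 clk=1 a=0 b=0
t3.Δ0 c=1 d=1 clk=1 a=0 b=0
t3.Δ1 c=1 d=1 clk=0 a=0 b=0
t4.Δ0 c=1 d=1 clk=0 a=0 b=0
t4.Δ1 c=1 d=1 clk=1 a=0 b=0
t4.Δ2 c=1 d=0 clk=1 a=0 b=0
t4.Δ3 c=0 d=0 clk=1 a=0 b=0
t5.Δ0 c=0 d=0 clk=1 a=0 b=0
t5.Δ1 c=0 d=0 clk=0 a=0 b=0
t6.Δ0 c=0 d=0 clk=0 a=0 b=0
t6.Δ1 c=0 d=0 clk=1 a=0 b=0
t6.Δ2 c=0 d=1 clk=1 a=0 b=0
t6.Δ3 c=1 d=1 clk=1 a=0 b=0
t7.Δ0 c=1 d=1 clk=1 a=0 b=0
t7.Δ1 c=1 d=1 clk=0 a=0 b=0
t8.Δ0 c=1 d=1 clk=0 a=0 b=0
t8.Δ1 c=1 d=1 clk=1 a=0 b=0
t8.Δ2 c=1 d=0 clk=1 a=0 b=0
t8.Δ3 c=0 d=0 clk=1 a=0 b=0
t9.Δ0 c=0 d=0 clk=1 a=0 b=0
t9.Δ1 c=0 d=0 clk=0 a=0 b=0
t10.Δ0 c=0 d=0 clk=0 a=0 b=0
t10.Δ1 c=0 d=0 clk=1 a=0 b=0
t10.Δ2 c=0 d=1 clk=1 a=0 b=0
t10.Δ3 c=1 d=1 clk=1 a=0 b=0

0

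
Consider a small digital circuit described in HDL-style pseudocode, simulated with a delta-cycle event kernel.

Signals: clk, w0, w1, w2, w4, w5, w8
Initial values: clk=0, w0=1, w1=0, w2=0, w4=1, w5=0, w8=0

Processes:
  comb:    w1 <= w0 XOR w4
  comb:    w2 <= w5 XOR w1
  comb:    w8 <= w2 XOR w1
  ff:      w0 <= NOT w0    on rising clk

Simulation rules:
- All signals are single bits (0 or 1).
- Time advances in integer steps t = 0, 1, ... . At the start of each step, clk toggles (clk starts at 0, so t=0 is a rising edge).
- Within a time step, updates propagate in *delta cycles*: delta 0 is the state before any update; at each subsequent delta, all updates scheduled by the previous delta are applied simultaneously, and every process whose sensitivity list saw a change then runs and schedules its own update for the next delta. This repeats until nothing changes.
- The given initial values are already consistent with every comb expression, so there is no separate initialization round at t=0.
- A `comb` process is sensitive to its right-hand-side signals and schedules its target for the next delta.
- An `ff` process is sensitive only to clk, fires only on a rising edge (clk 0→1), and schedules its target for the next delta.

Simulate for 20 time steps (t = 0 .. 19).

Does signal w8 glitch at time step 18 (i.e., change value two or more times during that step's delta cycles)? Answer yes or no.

yes

t0.Δ0 clk=0 w1=0 w0=1 w2=0 w4=1 w8=0 w5=0
t0.Δ1 clk=1 w1=0 w0=1 w2=0 w4=1 w8=0 w5=0
t0.Δ2 clk=1 w1=0 w0=0 w2=0 w4=1 w8=0 w5=0
t0.Δ3 clk=1 w1=1 w0=0 w2=0 w4=1 w8=0 w5=0
t0.Δ4 clk=1 w1=1 w0=0 w2=1 w4=1 w8=1 w5=0
t0.Δ5 clk=1 w1=1 w0=0 w2=1 w4=1 w8=0 w5=0
t1.Δ0 clk=1 w1=1 w0=0 w2=1 w4=1 w8=0 w5=0
t1.Δ1 clk=0 w1=1 w0=0 w2=1 w4=1 w8=0 w5=0
t2.Δ0 clk=0 w1=1 w0=0 w2=1 w4=1 w8=0 w5=0
t2.Δ1 clk=1 w1=1 w0=0 w2=1 w4=1 w8=0 w5=0
t2.Δ2 clk=1 w1=1 w0=1 w2=1 w4=1 w8=0 w5=0
t2.Δ3 clk=1 w1=0 w0=1 w2=1 w4=1 w8=0 w5=0
t2.Δ4 clk=1 w1=0 w0=1 w2=0 w4=1 w8=1 w5=0
t2.Δ5 clk=1 w1=0 w0=1 w2=0 w4=1 w8=0 w5=0
t3.Δ0 clk=1 w1=0 w0=1 w2=0 w4=1 w8=0 w5=0
t3.Δ1 clk=0 w1=0 w0=1 w2=0 w4=1 w8=0 w5=0
t4.Δ0 clk=0 w1=0 w0=1 w2=0 w4=1 w8=0 w5=0
t4.Δ1 clk=1 w1=0 w0=1 w2=0 w4=1 w8=0 w5=0
t4.Δ2 clk=1 w1=0 w0=0 w2=0 w4=1 w8=0 w5=0
t4.Δ3 clk=1 w1=1 w0=0 w2=0 w4=1 w8=0 w5=0
t4.Δ4 clk=1 w1=1 w0=0 w2=1 w4=1 w8=1 w5=0
t4.Δ5 clk=1 w1=1 w0=0 w2=1 w4=1 w8=0 w5=0
t5.Δ0 clk=1 w1=1 w0=0 w2=1 w4=1 w8=0 w5=0
t5.Δ1 clk=0 w1=1 w0=0 w2=1 w4=1 w8=0 w5=0
t6.Δ0 clk=0 w1=1 w0=0 w2=1 w4=1 w8=0 w5=0
t6.Δ1 clk=1 w1=1 w0=0 w2=1 w4=1 w8=0 w5=0
t6.Δ2 clk=1 w1=1 w0=1 w2=1 w4=1 w8=0 w5=0
t6.Δ3 clk=1 w1=0 w0=1 w2=1 w4=1 w8=0 w5=0
t6.Δ4 clk=1 w1=0 w0=1 w2=0 w4=1 w8=1 w5=0
t6.Δ5 clk=1 w1=0 w0=1 w2=0 w4=1 w8=0 w5=0
t7.Δ0 clk=1 w1=0 w0=1 w2=0 w4=1 w8=0 w5=0
t7.Δ1 clk=0 w1=0 w0=1 w2=0 w4=1 w8=0 w5=0
t8.Δ0 clk=0 w1=0 w0=1 w2=0 w4=1 w8=0 w5=0
t8.Δ1 clk=1 w1=0 w0=1 w2=0 w4=1 w8=0 w5=0
t8.Δ2 clk=1 w1=0 w0=0 w2=0 w4=1 w8=0 w5=0
t8.Δ3 clk=1 w1=1 w0=0 w2=0 w4=1 w8=0 w5=0
t8.Δ4 clk=1 w1=1 w0=0 w2=1 w4=1 w8=1 w5=0
t8.Δ5 clk=1 w1=1 w0=0 w2=1 w4=1 w8=0 w5=0
t9.Δ0 clk=1 w1=1 w0=0 w2=1 w4=1 w8=0 w5=0
t9.Δ1 clk=0 w1=1 w0=0 w2=1 w4=1 w8=0 w5=0
t10.Δ0 clk=0 w1=1 w0=0 w2=1 w4=1 w8=0 w5=0
t10.Δ1 clk=1 w1=1 w0=0 w2=1 w4=1 w8=0 w5=0
t10.Δ2 clk=1 w1=1 w0=1 w2=1 w4=1 w8=0 w5=0
t10.Δ3 clk=1 w1=0 w0=1 w2=1 w4=1 w8=0 w5=0
t10.Δ4 clk=1 w1=0 w0=1 w2=0 w4=1 w8=1 w5=0
t10.Δ5 clk=1 w1=0 w0=1 w2=0 w4=1 w8=0 w5=0
t11.Δ0 clk=1 w1=0 w0=1 w2=0 w4=1 w8=0 w5=0
t11.Δ1 clk=0 w1=0 w0=1 w2=0 w4=1 w8=0 w5=0
t12.Δ0 clk=0 w1=0 w0=1 w2=0 w4=1 w8=0 w5=0
t12.Δ1 clk=1 w1=0 w0=1 w2=0 w4=1 w8=0 w5=0
t12.Δ2 clk=1 w1=0 w0=0 w2=0 w4=1 w8=0 w5=0
t12.Δ3 clk=1 w1=1 w0=0 w2=0 w4=1 w8=0 w5=0
t12.Δ4 clk=1 w1=1 w0=0 w2=1 w4=1 w8=1 w5=0
t12.Δ5 clk=1 w1=1 w0=0 w2=1 w4=1 w8=0 w5=0
t13.Δ0 clk=1 w1=1 w0=0 w2=1 w4=1 w8=0 w5=0
t13.Δ1 clk=0 w1=1 w0=0 w2=1 w4=1 w8=0 w5=0
t14.Δ0 clk=0 w1=1 w0=0 w2=1 w4=1 w8=0 w5=0
t14.Δ1 clk=1 w1=1 w0=0 w2=1 w4=1 w8=0 w5=0
t14.Δ2 clk=1 w1=1 w0=1 w2=1 w4=1 w8=0 w5=0
t14.Δ3 clk=1 w1=0 w0=1 w2=1 w4=1 w8=0 w5=0
t14.Δ4 clk=1 w1=0 w0=1 w2=0 w4=1 w8=1 w5=0
t14.Δ5 clk=1 w1=0 w0=1 w2=0 w4=1 w8=0 w5=0
t15.Δ0 clk=1 w1=0 w0=1 w2=0 w4=1 w8=0 w5=0
t15.Δ1 clk=0 w1=0 w0=1 w2=0 w4=1 w8=0 w5=0
t16.Δ0 clk=0 w1=0 w0=1 w2=0 w4=1 w8=0 w5=0
t16.Δ1 clk=1 w1=0 w0=1 w2=0 w4=1 w8=0 w5=0
t16.Δ2 clk=1 w1=0 w0=0 w2=0 w4=1 w8=0 w5=0
t16.Δ3 clk=1 w1=1 w0=0 w2=0 w4=1 w8=0 w5=0
t16.Δ4 clk=1 w1=1 w0=0 w2=1 w4=1 w8=1 w5=0
t16.Δ5 clk=1 w1=1 w0=0 w2=1 w4=1 w8=0 w5=0
t17.Δ0 clk=1 w1=1 w0=0 w2=1 w4=1 w8=0 w5=0
t17.Δ1 clk=0 w1=1 w0=0 w2=1 w4=1 w8=0 w5=0
t18.Δ0 clk=0 w1=1 w0=0 w2=1 w4=1 w8=0 w5=0
t18.Δ1 clk=1 w1=1 w0=0 w2=1 w4=1 w8=0 w5=0
t18.Δ2 clk=1 w1=1 w0=1 w2=1 w4=1 w8=0 w5=0
t18.Δ3 clk=1 w1=0 w0=1 w2=1 w4=1 w8=0 w5=0
t18.Δ4 clk=1 w1=0 w0=1 w2=0 w4=1 w8=1 w5=0
t18.Δ5 clk=1 w1=0 w0=1 w2=0 w4=1 w8=0 w5=0
t19.Δ0 clk=1 w1=0 w0=1 w2=0 w4=1 w8=0 w5=0
t19.Δ1 clk=0 w1=0 w0=1 w2=0 w4=1 w8=0 w5=0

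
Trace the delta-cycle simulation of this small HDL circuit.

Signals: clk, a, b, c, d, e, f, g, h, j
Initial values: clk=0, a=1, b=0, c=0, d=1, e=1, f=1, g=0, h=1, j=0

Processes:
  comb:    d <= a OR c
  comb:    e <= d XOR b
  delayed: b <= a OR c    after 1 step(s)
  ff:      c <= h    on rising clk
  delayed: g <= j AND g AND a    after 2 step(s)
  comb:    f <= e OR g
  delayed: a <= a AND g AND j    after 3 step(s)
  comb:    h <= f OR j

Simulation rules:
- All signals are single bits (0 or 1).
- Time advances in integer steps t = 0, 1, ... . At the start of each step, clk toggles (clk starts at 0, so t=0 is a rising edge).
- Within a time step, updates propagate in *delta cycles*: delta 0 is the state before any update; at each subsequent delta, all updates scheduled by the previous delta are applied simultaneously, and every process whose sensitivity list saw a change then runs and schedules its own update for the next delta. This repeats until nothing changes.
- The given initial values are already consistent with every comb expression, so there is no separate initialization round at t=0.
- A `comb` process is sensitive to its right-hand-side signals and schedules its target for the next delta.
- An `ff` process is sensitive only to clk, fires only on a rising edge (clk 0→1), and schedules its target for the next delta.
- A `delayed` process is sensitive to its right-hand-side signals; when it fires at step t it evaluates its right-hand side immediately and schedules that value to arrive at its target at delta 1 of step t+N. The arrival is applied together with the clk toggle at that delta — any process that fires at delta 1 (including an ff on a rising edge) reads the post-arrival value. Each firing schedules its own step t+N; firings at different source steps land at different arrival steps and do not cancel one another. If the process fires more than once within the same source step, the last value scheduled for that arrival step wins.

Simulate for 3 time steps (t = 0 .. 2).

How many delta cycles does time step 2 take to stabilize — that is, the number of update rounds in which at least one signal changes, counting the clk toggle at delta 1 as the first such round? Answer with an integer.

2

t=0 Δ0: a=1 g=0 e=1 f=1 clk=0 b=0 h=1 j=0 d=1 c=0
  Δ1: clk:0→1
  Δ2: c:0→1
  (2Δ to stable)
t=1 Δ0: a=1 g=0 e=1 f=1 clk=1 b=0 h=1 j=0 d=1 c=1
  Δ1: clk:1→0, b:0→1
  Δ2: e:1→0
  Δ3: f:1→0
  Δ4: h:1→0
  (4Δ to stable)
t=2 Δ0: a=1 g=0 e=0 f=0 clk=0 b=1 h=0 j=0 d=1 c=1
  Δ1: clk:0→1
  Δ2: c:1→0
  (2Δ to stable)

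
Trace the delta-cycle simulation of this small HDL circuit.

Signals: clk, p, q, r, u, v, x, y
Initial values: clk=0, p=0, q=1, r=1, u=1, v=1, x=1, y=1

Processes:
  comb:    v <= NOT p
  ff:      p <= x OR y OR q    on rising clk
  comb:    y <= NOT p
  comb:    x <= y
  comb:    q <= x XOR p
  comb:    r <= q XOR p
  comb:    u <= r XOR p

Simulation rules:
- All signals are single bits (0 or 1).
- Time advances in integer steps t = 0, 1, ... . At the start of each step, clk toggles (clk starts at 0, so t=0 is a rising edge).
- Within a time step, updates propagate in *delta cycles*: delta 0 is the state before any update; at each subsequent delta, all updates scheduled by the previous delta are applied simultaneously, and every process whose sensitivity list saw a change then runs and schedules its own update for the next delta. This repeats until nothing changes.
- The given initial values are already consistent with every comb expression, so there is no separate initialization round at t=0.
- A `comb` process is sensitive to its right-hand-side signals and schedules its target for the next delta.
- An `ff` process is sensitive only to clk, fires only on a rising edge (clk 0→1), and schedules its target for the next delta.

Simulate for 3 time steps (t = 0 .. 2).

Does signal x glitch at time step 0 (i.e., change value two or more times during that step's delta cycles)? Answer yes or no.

[bits: v,clk,q,p,u,x,r,y]
t=0: Δ0=10101111 Δ1=11101111 Δ2=11111111 Δ3=01010100 Δ4=01011010 Δ5=01110010 Δ6=01110000 Δ7=01111000 | 7Δ
t=1: Δ0=01111000 Δ1=00111000 | 1Δ
t=2: Δ0=00111000 Δ1=01111000 | 1Δ

no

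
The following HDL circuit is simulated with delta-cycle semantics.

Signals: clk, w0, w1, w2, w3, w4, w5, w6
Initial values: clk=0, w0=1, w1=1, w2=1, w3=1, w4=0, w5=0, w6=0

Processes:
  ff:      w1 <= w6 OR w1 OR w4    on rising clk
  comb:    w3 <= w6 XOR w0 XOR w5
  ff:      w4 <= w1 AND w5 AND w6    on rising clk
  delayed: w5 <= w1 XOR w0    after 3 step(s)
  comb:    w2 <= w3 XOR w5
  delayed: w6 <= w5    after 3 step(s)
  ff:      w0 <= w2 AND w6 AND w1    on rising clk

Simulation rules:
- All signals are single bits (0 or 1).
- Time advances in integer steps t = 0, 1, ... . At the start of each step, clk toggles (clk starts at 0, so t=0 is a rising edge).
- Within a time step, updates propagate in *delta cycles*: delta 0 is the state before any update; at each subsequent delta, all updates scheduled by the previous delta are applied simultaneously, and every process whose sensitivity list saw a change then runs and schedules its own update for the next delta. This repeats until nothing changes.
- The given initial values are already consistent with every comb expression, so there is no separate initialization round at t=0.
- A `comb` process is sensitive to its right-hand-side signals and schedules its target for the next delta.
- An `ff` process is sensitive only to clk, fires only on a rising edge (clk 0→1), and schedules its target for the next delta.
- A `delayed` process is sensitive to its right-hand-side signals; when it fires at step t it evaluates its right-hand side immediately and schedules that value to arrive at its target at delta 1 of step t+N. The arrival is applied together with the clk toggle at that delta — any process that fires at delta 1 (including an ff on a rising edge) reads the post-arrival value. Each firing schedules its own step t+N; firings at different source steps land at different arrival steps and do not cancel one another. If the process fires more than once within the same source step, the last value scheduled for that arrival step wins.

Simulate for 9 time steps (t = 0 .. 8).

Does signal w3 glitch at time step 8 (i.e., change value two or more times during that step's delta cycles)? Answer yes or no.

t=0 Δ0: w2=1 w5=0 w1=1 clk=0 w3=1 w4=0 w0=1 w6=0
  Δ1: clk:0→1
  Δ2: w0:1→0
  Δ3: w3:1→0
  Δ4: w2:1→0
  (4Δ to stable)
t=1 Δ0: w2=0 w5=0 w1=1 clk=1 w3=0 w4=0 w0=0 w6=0
  Δ1: clk:1→0
  (1Δ to stable)
t=2 Δ0: w2=0 w5=0 w1=1 clk=0 w3=0 w4=0 w0=0 w6=0
  Δ1: clk:0→1
  (1Δ to stable)
t=3 Δ0: w2=0 w5=0 w1=1 clk=1 w3=0 w4=0 w0=0 w6=0
  Δ1: w5:0→1, clk:1→0
  Δ2: w2:0→1, w3:0→1
  Δ3: w2:1→0
  (3Δ to stable)
t=4 Δ0: w2=0 w5=1 w1=1 clk=0 w3=1 w4=0 w0=0 w6=0
  Δ1: clk:0→1
  (1Δ to stable)
t=5 Δ0: w2=0 w5=1 w1=1 clk=1 w3=1 w4=0 w0=0 w6=0
  Δ1: clk:1→0
  (1Δ to stable)
t=6 Δ0: w2=0 w5=1 w1=1 clk=0 w3=1 w4=0 w0=0 w6=0
  Δ1: clk:0→1, w6:0→1
  Δ2: w3:1→0, w4:0→1
  Δ3: w2:0→1
  (3Δ to stable)
t=7 Δ0: w2=1 w5=1 w1=1 clk=1 w3=0 w4=1 w0=0 w6=1
  Δ1: clk:1→0
  (1Δ to stable)
t=8 Δ0: w2=1 w5=1 w1=1 clk=0 w3=0 w4=1 w0=0 w6=1
  Δ1: clk:0→1
  Δ2: w0:0→1
  Δ3: w3:0→1
  Δ4: w2:1→0
  (4Δ to stable)

no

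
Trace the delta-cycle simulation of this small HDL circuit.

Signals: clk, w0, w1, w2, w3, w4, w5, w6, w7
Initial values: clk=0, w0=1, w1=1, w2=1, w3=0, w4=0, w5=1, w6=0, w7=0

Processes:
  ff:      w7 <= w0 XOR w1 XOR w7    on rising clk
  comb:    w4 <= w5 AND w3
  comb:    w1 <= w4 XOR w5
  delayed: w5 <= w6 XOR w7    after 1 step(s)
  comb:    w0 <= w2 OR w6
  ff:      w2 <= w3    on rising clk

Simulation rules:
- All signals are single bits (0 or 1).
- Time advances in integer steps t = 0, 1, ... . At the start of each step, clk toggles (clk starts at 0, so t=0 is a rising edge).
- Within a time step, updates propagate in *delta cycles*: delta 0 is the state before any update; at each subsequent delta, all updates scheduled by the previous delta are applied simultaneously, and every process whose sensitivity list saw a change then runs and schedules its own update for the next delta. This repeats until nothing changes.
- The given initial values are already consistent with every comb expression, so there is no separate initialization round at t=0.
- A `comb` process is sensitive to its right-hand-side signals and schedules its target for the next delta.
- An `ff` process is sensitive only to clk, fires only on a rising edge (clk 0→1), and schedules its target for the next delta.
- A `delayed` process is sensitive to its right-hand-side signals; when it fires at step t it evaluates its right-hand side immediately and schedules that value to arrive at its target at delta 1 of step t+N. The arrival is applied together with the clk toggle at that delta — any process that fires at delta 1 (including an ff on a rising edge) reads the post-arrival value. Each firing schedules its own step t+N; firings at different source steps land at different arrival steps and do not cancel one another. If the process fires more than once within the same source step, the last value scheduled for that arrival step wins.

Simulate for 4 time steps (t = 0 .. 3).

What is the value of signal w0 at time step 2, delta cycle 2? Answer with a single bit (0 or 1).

t=0 Δ0: w1=1 w5=1 w6=0 w3=0 w7=0 w2=1 w4=0 clk=0 w0=1
  Δ1: clk:0→1
  Δ2: w2:1→0
  Δ3: w0:1→0
  (3Δ to stable)
t=1 Δ0: w1=1 w5=1 w6=0 w3=0 w7=0 w2=0 w4=0 clk=1 w0=0
  Δ1: clk:1→0
  (1Δ to stable)
t=2 Δ0: w1=1 w5=1 w6=0 w3=0 w7=0 w2=0 w4=0 clk=0 w0=0
  Δ1: clk:0→1
  Δ2: w7:0→1
  (2Δ to stable)
t=3 Δ0: w1=1 w5=1 w6=0 w3=0 w7=1 w2=0 w4=0 clk=1 w0=0
  Δ1: clk:1→0
  (1Δ to stable)

0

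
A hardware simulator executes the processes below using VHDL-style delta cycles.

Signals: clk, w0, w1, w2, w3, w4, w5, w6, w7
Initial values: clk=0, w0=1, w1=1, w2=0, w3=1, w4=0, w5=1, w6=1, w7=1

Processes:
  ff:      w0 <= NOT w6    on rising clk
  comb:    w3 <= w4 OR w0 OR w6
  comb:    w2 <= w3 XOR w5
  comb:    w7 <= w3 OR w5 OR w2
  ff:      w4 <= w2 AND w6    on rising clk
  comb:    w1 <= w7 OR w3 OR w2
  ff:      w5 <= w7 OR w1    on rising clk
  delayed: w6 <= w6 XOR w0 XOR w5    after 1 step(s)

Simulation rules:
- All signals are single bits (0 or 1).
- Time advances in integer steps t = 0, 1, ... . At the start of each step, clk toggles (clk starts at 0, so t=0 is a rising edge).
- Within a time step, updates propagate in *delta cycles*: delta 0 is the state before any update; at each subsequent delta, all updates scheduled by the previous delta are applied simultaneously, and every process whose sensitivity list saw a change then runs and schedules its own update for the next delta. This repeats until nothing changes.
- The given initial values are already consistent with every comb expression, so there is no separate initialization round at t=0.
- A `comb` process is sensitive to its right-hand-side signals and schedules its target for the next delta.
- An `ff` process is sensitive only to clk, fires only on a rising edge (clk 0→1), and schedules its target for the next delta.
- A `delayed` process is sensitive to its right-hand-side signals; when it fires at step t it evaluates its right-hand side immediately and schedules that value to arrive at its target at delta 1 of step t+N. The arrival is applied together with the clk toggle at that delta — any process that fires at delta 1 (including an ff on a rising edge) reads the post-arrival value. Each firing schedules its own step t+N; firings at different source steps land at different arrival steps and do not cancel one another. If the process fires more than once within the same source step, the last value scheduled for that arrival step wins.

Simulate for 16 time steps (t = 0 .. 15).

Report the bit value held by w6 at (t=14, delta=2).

[bits: w0,w7,w4,w2,w5,clk,w3,w6,w1]
t=0: Δ0=110010111 Δ1=110011111 Δ2=010011111 | 2Δ
t=1: Δ0=010011111 Δ1=010010101 Δ2=010010001 Δ3=010110001 | 3Δ
t=2: Δ0=010110001 Δ1=010111011 Δ2=011111111 Δ3=011011111 | 3Δ
t=3: Δ0=011011111 Δ1=011010101 | 1Δ
t=4: Δ0=011010101 Δ1=011011111 Δ2=010011111 | 2Δ
t=5: Δ0=010011111 Δ1=010010101 Δ2=010010001 Δ3=010110001 | 3Δ
t=6: Δ0=010110001 Δ1=010111011 Δ2=011111111 Δ3=011011111 | 3Δ
t=7: Δ0=011011111 Δ1=011010101 | 1Δ
t=8: Δ0=011010101 Δ1=011011111 Δ2=010011111 | 2Δ
t=9: Δ0=010011111 Δ1=010010101 Δ2=010010001 Δ3=010110001 | 3Δ
t=10: Δ0=010110001 Δ1=010111011 Δ2=011111111 Δ3=011011111 | 3Δ
t=11: Δ0=011011111 Δ1=011010101 | 1Δ
t=12: Δ0=011010101 Δ1=011011111 Δ2=010011111 | 2Δ
t=13: Δ0=010011111 Δ1=010010101 Δ2=010010001 Δ3=010110001 | 3Δ
t=14: Δ0=010110001 Δ1=010111011 Δ2=011111111 Δ3=011011111 | 3Δ
t=15: Δ0=011011111 Δ1=011010101 | 1Δ

1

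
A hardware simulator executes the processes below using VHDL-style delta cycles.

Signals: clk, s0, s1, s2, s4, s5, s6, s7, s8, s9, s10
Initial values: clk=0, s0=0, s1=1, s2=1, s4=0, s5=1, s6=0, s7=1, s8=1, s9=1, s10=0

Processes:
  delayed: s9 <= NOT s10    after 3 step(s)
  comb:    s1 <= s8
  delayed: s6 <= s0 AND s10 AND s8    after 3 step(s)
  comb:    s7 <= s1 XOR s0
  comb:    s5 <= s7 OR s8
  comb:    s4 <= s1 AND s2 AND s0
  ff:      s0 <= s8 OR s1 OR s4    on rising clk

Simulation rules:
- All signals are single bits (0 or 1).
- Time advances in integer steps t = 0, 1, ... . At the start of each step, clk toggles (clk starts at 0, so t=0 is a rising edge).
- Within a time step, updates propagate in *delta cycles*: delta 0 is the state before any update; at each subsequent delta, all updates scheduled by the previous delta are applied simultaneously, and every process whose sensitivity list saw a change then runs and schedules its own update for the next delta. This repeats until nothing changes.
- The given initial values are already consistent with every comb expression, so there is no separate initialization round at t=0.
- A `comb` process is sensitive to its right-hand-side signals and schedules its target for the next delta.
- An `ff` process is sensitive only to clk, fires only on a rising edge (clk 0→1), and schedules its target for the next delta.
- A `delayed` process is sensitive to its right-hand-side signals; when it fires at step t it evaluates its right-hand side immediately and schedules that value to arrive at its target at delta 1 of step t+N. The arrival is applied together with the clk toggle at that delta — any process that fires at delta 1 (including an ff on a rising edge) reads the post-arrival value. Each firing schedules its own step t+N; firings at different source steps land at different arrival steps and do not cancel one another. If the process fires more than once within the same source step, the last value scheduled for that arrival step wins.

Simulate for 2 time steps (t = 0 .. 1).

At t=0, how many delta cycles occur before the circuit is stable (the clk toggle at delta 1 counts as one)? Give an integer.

3

t0.Δ0 s8=1 s1=1 s10=0 s5=1 s4=0 clk=0 s7=1 s0=0 s6=0 s9=1 s2=1
t0.Δ1 s8=1 s1=1 s10=0 s5=1 s4=0 clk=1 s7=1 s0=0 s6=0 s9=1 s2=1
t0.Δ2 s8=1 s1=1 s10=0 s5=1 s4=0 clk=1 s7=1 s0=1 s6=0 s9=1 s2=1
t0.Δ3 s8=1 s1=1 s10=0 s5=1 s4=1 clk=1 s7=0 s0=1 s6=0 s9=1 s2=1
t1.Δ0 s8=1 s1=1 s10=0 s5=1 s4=1 clk=1 s7=0 s0=1 s6=0 s9=1 s2=1
t1.Δ1 s8=1 s1=1 s10=0 s5=1 s4=1 clk=0 s7=0 s0=1 s6=0 s9=1 s2=1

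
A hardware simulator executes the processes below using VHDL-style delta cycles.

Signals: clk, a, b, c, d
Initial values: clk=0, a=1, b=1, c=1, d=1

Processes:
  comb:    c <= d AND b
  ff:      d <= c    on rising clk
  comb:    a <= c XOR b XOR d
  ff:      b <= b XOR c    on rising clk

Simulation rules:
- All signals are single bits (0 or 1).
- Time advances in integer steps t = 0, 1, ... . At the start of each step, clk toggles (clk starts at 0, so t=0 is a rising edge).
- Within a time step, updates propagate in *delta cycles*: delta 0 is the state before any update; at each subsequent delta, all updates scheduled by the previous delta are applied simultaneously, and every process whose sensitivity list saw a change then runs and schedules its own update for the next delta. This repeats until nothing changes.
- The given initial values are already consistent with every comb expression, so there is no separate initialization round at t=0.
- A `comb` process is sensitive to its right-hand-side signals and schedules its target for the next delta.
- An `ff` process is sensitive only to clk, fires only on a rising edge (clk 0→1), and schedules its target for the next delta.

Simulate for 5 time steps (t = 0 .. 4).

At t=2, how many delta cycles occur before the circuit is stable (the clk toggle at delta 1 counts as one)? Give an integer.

t=0 Δ0: c=1 d=1 a=1 clk=0 b=1
  Δ1: clk:0→1
  Δ2: b:1→0
  Δ3: c:1→0, a:1→0
  Δ4: a:0→1
  (4Δ to stable)
t=1 Δ0: c=0 d=1 a=1 clk=1 b=0
  Δ1: clk:1→0
  (1Δ to stable)
t=2 Δ0: c=0 d=1 a=1 clk=0 b=0
  Δ1: clk:0→1
  Δ2: d:1→0
  Δ3: a:1→0
  (3Δ to stable)
t=3 Δ0: c=0 d=0 a=0 clk=1 b=0
  Δ1: clk:1→0
  (1Δ to stable)
t=4 Δ0: c=0 d=0 a=0 clk=0 b=0
  Δ1: clk:0→1
  (1Δ to stable)

3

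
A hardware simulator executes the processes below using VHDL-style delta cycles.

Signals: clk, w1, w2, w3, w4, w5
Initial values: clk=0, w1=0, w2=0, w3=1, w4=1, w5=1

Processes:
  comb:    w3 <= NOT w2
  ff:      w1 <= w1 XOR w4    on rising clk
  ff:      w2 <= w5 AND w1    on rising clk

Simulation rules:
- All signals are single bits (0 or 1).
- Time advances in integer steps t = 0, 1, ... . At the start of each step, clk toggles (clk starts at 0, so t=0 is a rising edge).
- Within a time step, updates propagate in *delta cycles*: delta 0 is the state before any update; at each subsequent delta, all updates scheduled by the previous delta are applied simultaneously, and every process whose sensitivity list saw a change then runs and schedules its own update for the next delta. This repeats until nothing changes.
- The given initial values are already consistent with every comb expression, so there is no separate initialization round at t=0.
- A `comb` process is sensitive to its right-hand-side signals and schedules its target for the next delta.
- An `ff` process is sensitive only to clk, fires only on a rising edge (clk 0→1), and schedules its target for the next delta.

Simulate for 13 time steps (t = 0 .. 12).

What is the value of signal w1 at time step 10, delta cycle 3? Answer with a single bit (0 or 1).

t=0 Δ0: w3=1 clk=0 w1=0 w2=0 w5=1 w4=1
  Δ1: clk:0→1
  Δ2: w1:0→1
  (2Δ to stable)
t=1 Δ0: w3=1 clk=1 w1=1 w2=0 w5=1 w4=1
  Δ1: clk:1→0
  (1Δ to stable)
t=2 Δ0: w3=1 clk=0 w1=1 w2=0 w5=1 w4=1
  Δ1: clk:0→1
  Δ2: w1:1→0, w2:0→1
  Δ3: w3:1→0
  (3Δ to stable)
t=3 Δ0: w3=0 clk=1 w1=0 w2=1 w5=1 w4=1
  Δ1: clk:1→0
  (1Δ to stable)
t=4 Δ0: w3=0 clk=0 w1=0 w2=1 w5=1 w4=1
  Δ1: clk:0→1
  Δ2: w1:0→1, w2:1→0
  Δ3: w3:0→1
  (3Δ to stable)
t=5 Δ0: w3=1 clk=1 w1=1 w2=0 w5=1 w4=1
  Δ1: clk:1→0
  (1Δ to stable)
t=6 Δ0: w3=1 clk=0 w1=1 w2=0 w5=1 w4=1
  Δ1: clk:0→1
  Δ2: w1:1→0, w2:0→1
  Δ3: w3:1→0
  (3Δ to stable)
t=7 Δ0: w3=0 clk=1 w1=0 w2=1 w5=1 w4=1
  Δ1: clk:1→0
  (1Δ to stable)
t=8 Δ0: w3=0 clk=0 w1=0 w2=1 w5=1 w4=1
  Δ1: clk:0→1
  Δ2: w1:0→1, w2:1→0
  Δ3: w3:0→1
  (3Δ to stable)
t=9 Δ0: w3=1 clk=1 w1=1 w2=0 w5=1 w4=1
  Δ1: clk:1→0
  (1Δ to stable)
t=10 Δ0: w3=1 clk=0 w1=1 w2=0 w5=1 w4=1
  Δ1: clk:0→1
  Δ2: w1:1→0, w2:0→1
  Δ3: w3:1→0
  (3Δ to stable)
t=11 Δ0: w3=0 clk=1 w1=0 w2=1 w5=1 w4=1
  Δ1: clk:1→0
  (1Δ to stable)
t=12 Δ0: w3=0 clk=0 w1=0 w2=1 w5=1 w4=1
  Δ1: clk:0→1
  Δ2: w1:0→1, w2:1→0
  Δ3: w3:0→1
  (3Δ to stable)

0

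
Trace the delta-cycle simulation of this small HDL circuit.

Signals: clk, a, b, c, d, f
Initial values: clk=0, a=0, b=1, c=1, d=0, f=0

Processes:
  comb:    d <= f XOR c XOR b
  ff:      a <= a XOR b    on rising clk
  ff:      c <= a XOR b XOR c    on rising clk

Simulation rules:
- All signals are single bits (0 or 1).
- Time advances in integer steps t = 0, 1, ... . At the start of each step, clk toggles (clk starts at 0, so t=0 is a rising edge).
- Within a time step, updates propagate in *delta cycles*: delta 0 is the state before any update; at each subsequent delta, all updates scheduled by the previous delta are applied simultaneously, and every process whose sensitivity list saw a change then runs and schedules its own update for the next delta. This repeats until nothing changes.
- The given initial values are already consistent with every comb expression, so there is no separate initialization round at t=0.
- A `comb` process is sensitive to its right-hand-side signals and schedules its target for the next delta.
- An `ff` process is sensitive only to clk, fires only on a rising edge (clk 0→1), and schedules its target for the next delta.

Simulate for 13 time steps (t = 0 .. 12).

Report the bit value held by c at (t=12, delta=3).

t=0 Δ0: d=0 b=1 clk=0 f=0 a=0 c=1
  Δ1: clk:0→1
  Δ2: a:0→1, c:1→0
  Δ3: d:0→1
  (3Δ to stable)
t=1 Δ0: d=1 b=1 clk=1 f=0 a=1 c=0
  Δ1: clk:1→0
  (1Δ to stable)
t=2 Δ0: d=1 b=1 clk=0 f=0 a=1 c=0
  Δ1: clk:0→1
  Δ2: a:1→0
  (2Δ to stable)
t=3 Δ0: d=1 b=1 clk=1 f=0 a=0 c=0
  Δ1: clk:1→0
  (1Δ to stable)
t=4 Δ0: d=1 b=1 clk=0 f=0 a=0 c=0
  Δ1: clk:0→1
  Δ2: a:0→1, c:0→1
  Δ3: d:1→0
  (3Δ to stable)
t=5 Δ0: d=0 b=1 clk=1 f=0 a=1 c=1
  Δ1: clk:1→0
  (1Δ to stable)
t=6 Δ0: d=0 b=1 clk=0 f=0 a=1 c=1
  Δ1: clk:0→1
  Δ2: a:1→0
  (2Δ to stable)
t=7 Δ0: d=0 b=1 clk=1 f=0 a=0 c=1
  Δ1: clk:1→0
  (1Δ to stable)
t=8 Δ0: d=0 b=1 clk=0 f=0 a=0 c=1
  Δ1: clk:0→1
  Δ2: a:0→1, c:1→0
  Δ3: d:0→1
  (3Δ to stable)
t=9 Δ0: d=1 b=1 clk=1 f=0 a=1 c=0
  Δ1: clk:1→0
  (1Δ to stable)
t=10 Δ0: d=1 b=1 clk=0 f=0 a=1 c=0
  Δ1: clk:0→1
  Δ2: a:1→0
  (2Δ to stable)
t=11 Δ0: d=1 b=1 clk=1 f=0 a=0 c=0
  Δ1: clk:1→0
  (1Δ to stable)
t=12 Δ0: d=1 b=1 clk=0 f=0 a=0 c=0
  Δ1: clk:0→1
  Δ2: a:0→1, c:0→1
  Δ3: d:1→0
  (3Δ to stable)

1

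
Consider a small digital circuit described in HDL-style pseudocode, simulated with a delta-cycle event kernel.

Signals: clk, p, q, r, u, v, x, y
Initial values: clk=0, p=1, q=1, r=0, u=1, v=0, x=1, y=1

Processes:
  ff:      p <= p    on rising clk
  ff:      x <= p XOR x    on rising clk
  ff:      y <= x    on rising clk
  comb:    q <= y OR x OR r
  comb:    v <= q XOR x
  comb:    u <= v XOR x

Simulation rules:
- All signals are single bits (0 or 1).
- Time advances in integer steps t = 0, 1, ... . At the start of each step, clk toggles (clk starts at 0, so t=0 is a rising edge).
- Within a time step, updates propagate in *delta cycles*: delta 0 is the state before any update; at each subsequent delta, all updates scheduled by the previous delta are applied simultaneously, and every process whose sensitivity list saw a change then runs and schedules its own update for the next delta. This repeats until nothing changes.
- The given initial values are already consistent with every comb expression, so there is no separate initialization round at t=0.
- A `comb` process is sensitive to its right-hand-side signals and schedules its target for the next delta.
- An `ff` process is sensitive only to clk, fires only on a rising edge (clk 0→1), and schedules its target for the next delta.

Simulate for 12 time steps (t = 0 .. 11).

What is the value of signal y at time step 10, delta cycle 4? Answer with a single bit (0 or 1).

t0.Δ0 q=1 v=0 p=1 u=1 r=0 clk=0 x=1 y=1
t0.Δ1 q=1 v=0 p=1 u=1 r=0 clk=1 x=1 y=1
t0.Δ2 q=1 v=0 p=1 u=1 r=0 clk=1 x=0 y=1
t0.Δ3 q=1 v=1 p=1 u=0 r=0 clk=1 x=0 y=1
t0.Δ4 q=1 v=1 p=1 u=1 r=0 clk=1 x=0 y=1
t1.Δ0 q=1 v=1 p=1 u=1 r=0 clk=1 x=0 y=1
t1.Δ1 q=1 v=1 p=1 u=1 r=0 clk=0 x=0 y=1
t2.Δ0 q=1 v=1 p=1 u=1 r=0 clk=0 x=0 y=1
t2.Δ1 q=1 v=1 p=1 u=1 r=0 clk=1 x=0 y=1
t2.Δ2 q=1 v=1 p=1 u=1 r=0 clk=1 x=1 y=0
t2.Δ3 q=1 v=0 p=1 u=0 r=0 clk=1 x=1 y=0
t2.Δ4 q=1 v=0 p=1 u=1 r=0 clk=1 x=1 y=0
t3.Δ0 q=1 v=0 p=1 u=1 r=0 clk=1 x=1 y=0
t3.Δ1 q=1 v=0 p=1 u=1 r=0 clk=0 x=1 y=0
t4.Δ0 q=1 v=0 p=1 u=1 r=0 clk=0 x=1 y=0
t4.Δ1 q=1 v=0 p=1 u=1 r=0 clk=1 x=1 y=0
t4.Δ2 q=1 v=0 p=1 u=1 r=0 clk=1 x=0 y=1
t4.Δ3 q=1 v=1 p=1 u=0 r=0 clk=1 x=0 y=1
t4.Δ4 q=1 v=1 p=1 u=1 r=0 clk=1 x=0 y=1
t5.Δ0 q=1 v=1 p=1 u=1 r=0 clk=1 x=0 y=1
t5.Δ1 q=1 v=1 p=1 u=1 r=0 clk=0 x=0 y=1
t6.Δ0 q=1 v=1 p=1 u=1 r=0 clk=0 x=0 y=1
t6.Δ1 q=1 v=1 p=1 u=1 r=0 clk=1 x=0 y=1
t6.Δ2 q=1 v=1 p=1 u=1 r=0 clk=1 x=1 y=0
t6.Δ3 q=1 v=0 p=1 u=0 r=0 clk=1 x=1 y=0
t6.Δ4 q=1 v=0 p=1 u=1 r=0 clk=1 x=1 y=0
t7.Δ0 q=1 v=0 p=1 u=1 r=0 clk=1 x=1 y=0
t7.Δ1 q=1 v=0 p=1 u=1 r=0 clk=0 x=1 y=0
t8.Δ0 q=1 v=0 p=1 u=1 r=0 clk=0 x=1 y=0
t8.Δ1 q=1 v=0 p=1 u=1 r=0 clk=1 x=1 y=0
t8.Δ2 q=1 v=0 p=1 u=1 r=0 clk=1 x=0 y=1
t8.Δ3 q=1 v=1 p=1 u=0 r=0 clk=1 x=0 y=1
t8.Δ4 q=1 v=1 p=1 u=1 r=0 clk=1 x=0 y=1
t9.Δ0 q=1 v=1 p=1 u=1 r=0 clk=1 x=0 y=1
t9.Δ1 q=1 v=1 p=1 u=1 r=0 clk=0 x=0 y=1
t10.Δ0 q=1 v=1 p=1 u=1 r=0 clk=0 x=0 y=1
t10.Δ1 q=1 v=1 p=1 u=1 r=0 clk=1 x=0 y=1
t10.Δ2 q=1 v=1 p=1 u=1 r=0 clk=1 x=1 y=0
t10.Δ3 q=1 v=0 p=1 u=0 r=0 clk=1 x=1 y=0
t10.Δ4 q=1 v=0 p=1 u=1 r=0 clk=1 x=1 y=0
t11.Δ0 q=1 v=0 p=1 u=1 r=0 clk=1 x=1 y=0
t11.Δ1 q=1 v=0 p=1 u=1 r=0 clk=0 x=1 y=0

0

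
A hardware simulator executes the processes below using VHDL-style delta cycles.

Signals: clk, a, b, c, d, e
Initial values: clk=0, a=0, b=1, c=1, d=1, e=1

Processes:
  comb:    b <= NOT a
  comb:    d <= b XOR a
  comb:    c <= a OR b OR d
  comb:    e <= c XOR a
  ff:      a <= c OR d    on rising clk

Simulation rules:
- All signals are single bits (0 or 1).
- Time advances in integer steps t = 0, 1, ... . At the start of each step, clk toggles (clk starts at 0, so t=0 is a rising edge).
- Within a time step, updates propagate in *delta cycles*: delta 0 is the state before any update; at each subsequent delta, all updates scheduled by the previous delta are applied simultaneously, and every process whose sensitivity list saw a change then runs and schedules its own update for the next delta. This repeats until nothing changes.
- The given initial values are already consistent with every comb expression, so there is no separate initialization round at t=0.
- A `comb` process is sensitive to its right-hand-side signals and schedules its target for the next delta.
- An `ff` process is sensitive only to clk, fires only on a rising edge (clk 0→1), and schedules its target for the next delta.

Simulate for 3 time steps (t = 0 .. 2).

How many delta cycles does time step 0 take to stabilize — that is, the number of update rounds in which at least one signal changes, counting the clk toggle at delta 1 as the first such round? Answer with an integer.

4

[bits: c,b,clk,d,a,e]
t=0: Δ0=110101 Δ1=111101 Δ2=111111 Δ3=101010 Δ4=101110 | 4Δ
t=1: Δ0=101110 Δ1=100110 | 1Δ
t=2: Δ0=100110 Δ1=101110 | 1Δ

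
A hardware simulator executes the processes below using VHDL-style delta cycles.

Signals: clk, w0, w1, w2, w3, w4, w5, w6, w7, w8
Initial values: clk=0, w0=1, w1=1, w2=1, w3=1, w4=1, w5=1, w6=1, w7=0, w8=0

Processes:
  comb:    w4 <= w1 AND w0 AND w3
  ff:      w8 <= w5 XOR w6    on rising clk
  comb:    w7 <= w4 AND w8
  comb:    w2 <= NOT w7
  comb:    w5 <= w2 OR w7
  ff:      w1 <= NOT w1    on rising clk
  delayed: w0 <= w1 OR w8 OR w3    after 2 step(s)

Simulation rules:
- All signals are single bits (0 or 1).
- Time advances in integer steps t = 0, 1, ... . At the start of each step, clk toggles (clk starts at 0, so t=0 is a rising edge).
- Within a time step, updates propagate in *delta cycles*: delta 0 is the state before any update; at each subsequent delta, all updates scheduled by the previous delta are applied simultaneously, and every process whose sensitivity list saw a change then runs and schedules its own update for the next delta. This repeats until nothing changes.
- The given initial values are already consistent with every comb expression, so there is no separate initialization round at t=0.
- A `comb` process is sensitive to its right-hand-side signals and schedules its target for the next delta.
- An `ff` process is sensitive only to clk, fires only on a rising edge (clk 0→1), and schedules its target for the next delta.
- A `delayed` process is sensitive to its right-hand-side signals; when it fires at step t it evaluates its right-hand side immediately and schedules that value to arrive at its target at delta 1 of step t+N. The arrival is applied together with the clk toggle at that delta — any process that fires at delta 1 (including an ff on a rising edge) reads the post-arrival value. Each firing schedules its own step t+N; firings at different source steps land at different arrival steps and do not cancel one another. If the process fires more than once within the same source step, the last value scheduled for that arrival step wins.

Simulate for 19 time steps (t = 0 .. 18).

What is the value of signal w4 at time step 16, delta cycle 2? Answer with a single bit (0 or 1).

t0.Δ0 w6=1 w2=1 w5=1 w7=0 w4=1 w3=1 clk=0 w1=1 w0=1 w8=0
t0.Δ1 w6=1 w2=1 w5=1 w7=0 w4=1 w3=1 clk=1 w1=1 w0=1 w8=0
t0.Δ2 w6=1 w2=1 w5=1 w7=0 w4=1 w3=1 clk=1 w1=0 w0=1 w8=0
t0.Δ3 w6=1 w2=1 w5=1 w7=0 w4=0 w3=1 clk=1 w1=0 w0=1 w8=0
t1.Δ0 w6=1 w2=1 w5=1 w7=0 w4=0 w3=1 clk=1 w1=0 w0=1 w8=0
t1.Δ1 w6=1 w2=1 w5=1 w7=0 w4=0 w3=1 clk=0 w1=0 w0=1 w8=0
t2.Δ0 w6=1 w2=1 w5=1 w7=0 w4=0 w3=1 clk=0 w1=0 w0=1 w8=0
t2.Δ1 w6=1 w2=1 w5=1 w7=0 w4=0 w3=1 clk=1 w1=0 w0=1 w8=0
t2.Δ2 w6=1 w2=1 w5=1 w7=0 w4=0 w3=1 clk=1 w1=1 w0=1 w8=0
t2.Δ3 w6=1 w2=1 w5=1 w7=0 w4=1 w3=1 clk=1 w1=1 w0=1 w8=0
t3.Δ0 w6=1 w2=1 w5=1 w7=0 w4=1 w3=1 clk=1 w1=1 w0=1 w8=0
t3.Δ1 w6=1 w2=1 w5=1 w7=0 w4=1 w3=1 clk=0 w1=1 w0=1 w8=0
t4.Δ0 w6=1 w2=1 w5=1 w7=0 w4=1 w3=1 clk=0 w1=1 w0=1 w8=0
t4.Δ1 w6=1 w2=1 w5=1 w7=0 w4=1 w3=1 clk=1 w1=1 w0=1 w8=0
t4.Δ2 w6=1 w2=1 w5=1 w7=0 w4=1 w3=1 clk=1 w1=0 w0=1 w8=0
t4.Δ3 w6=1 w2=1 w5=1 w7=0 w4=0 w3=1 clk=1 w1=0 w0=1 w8=0
t5.Δ0 w6=1 w2=1 w5=1 w7=0 w4=0 w3=1 clk=1 w1=0 w0=1 w8=0
t5.Δ1 w6=1 w2=1 w5=1 w7=0 w4=0 w3=1 clk=0 w1=0 w0=1 w8=0
t6.Δ0 w6=1 w2=1 w5=1 w7=0 w4=0 w3=1 clk=0 w1=0 w0=1 w8=0
t6.Δ1 w6=1 w2=1 w5=1 w7=0 w4=0 w3=1 clk=1 w1=0 w0=1 w8=0
t6.Δ2 w6=1 w2=1 w5=1 w7=0 w4=0 w3=1 clk=1 w1=1 w0=1 w8=0
t6.Δ3 w6=1 w2=1 w5=1 w7=0 w4=1 w3=1 clk=1 w1=1 w0=1 w8=0
t7.Δ0 w6=1 w2=1 w5=1 w7=0 w4=1 w3=1 clk=1 w1=1 w0=1 w8=0
t7.Δ1 w6=1 w2=1 w5=1 w7=0 w4=1 w3=1 clk=0 w1=1 w0=1 w8=0
t8.Δ0 w6=1 w2=1 w5=1 w7=0 w4=1 w3=1 clk=0 w1=1 w0=1 w8=0
t8.Δ1 w6=1 w2=1 w5=1 w7=0 w4=1 w3=1 clk=1 w1=1 w0=1 w8=0
t8.Δ2 w6=1 w2=1 w5=1 w7=0 w4=1 w3=1 clk=1 w1=0 w0=1 w8=0
t8.Δ3 w6=1 w2=1 w5=1 w7=0 w4=0 w3=1 clk=1 w1=0 w0=1 w8=0
t9.Δ0 w6=1 w2=1 w5=1 w7=0 w4=0 w3=1 clk=1 w1=0 w0=1 w8=0
t9.Δ1 w6=1 w2=1 w5=1 w7=0 w4=0 w3=1 clk=0 w1=0 w0=1 w8=0
t10.Δ0 w6=1 w2=1 w5=1 w7=0 w4=0 w3=1 clk=0 w1=0 w0=1 w8=0
t10.Δ1 w6=1 w2=1 w5=1 w7=0 w4=0 w3=1 clk=1 w1=0 w0=1 w8=0
t10.Δ2 w6=1 w2=1 w5=1 w7=0 w4=0 w3=1 clk=1 w1=1 w0=1 w8=0
t10.Δ3 w6=1 w2=1 w5=1 w7=0 w4=1 w3=1 clk=1 w1=1 w0=1 w8=0
t11.Δ0 w6=1 w2=1 w5=1 w7=0 w4=1 w3=1 clk=1 w1=1 w0=1 w8=0
t11.Δ1 w6=1 w2=1 w5=1 w7=0 w4=1 w3=1 clk=0 w1=1 w0=1 w8=0
t12.Δ0 w6=1 w2=1 w5=1 w7=0 w4=1 w3=1 clk=0 w1=1 w0=1 w8=0
t12.Δ1 w6=1 w2=1 w5=1 w7=0 w4=1 w3=1 clk=1 w1=1 w0=1 w8=0
t12.Δ2 w6=1 w2=1 w5=1 w7=0 w4=1 w3=1 clk=1 w1=0 w0=1 w8=0
t12.Δ3 w6=1 w2=1 w5=1 w7=0 w4=0 w3=1 clk=1 w1=0 w0=1 w8=0
t13.Δ0 w6=1 w2=1 w5=1 w7=0 w4=0 w3=1 clk=1 w1=0 w0=1 w8=0
t13.Δ1 w6=1 w2=1 w5=1 w7=0 w4=0 w3=1 clk=0 w1=0 w0=1 w8=0
t14.Δ0 w6=1 w2=1 w5=1 w7=0 w4=0 w3=1 clk=0 w1=0 w0=1 w8=0
t14.Δ1 w6=1 w2=1 w5=1 w7=0 w4=0 w3=1 clk=1 w1=0 w0=1 w8=0
t14.Δ2 w6=1 w2=1 w5=1 w7=0 w4=0 w3=1 clk=1 w1=1 w0=1 w8=0
t14.Δ3 w6=1 w2=1 w5=1 w7=0 w4=1 w3=1 clk=1 w1=1 w0=1 w8=0
t15.Δ0 w6=1 w2=1 w5=1 w7=0 w4=1 w3=1 clk=1 w1=1 w0=1 w8=0
t15.Δ1 w6=1 w2=1 w5=1 w7=0 w4=1 w3=1 clk=0 w1=1 w0=1 w8=0
t16.Δ0 w6=1 w2=1 w5=1 w7=0 w4=1 w3=1 clk=0 w1=1 w0=1 w8=0
t16.Δ1 w6=1 w2=1 w5=1 w7=0 w4=1 w3=1 clk=1 w1=1 w0=1 w8=0
t16.Δ2 w6=1 w2=1 w5=1 w7=0 w4=1 w3=1 clk=1 w1=0 w0=1 w8=0
t16.Δ3 w6=1 w2=1 w5=1 w7=0 w4=0 w3=1 clk=1 w1=0 w0=1 w8=0
t17.Δ0 w6=1 w2=1 w5=1 w7=0 w4=0 w3=1 clk=1 w1=0 w0=1 w8=0
t17.Δ1 w6=1 w2=1 w5=1 w7=0 w4=0 w3=1 clk=0 w1=0 w0=1 w8=0
t18.Δ0 w6=1 w2=1 w5=1 w7=0 w4=0 w3=1 clk=0 w1=0 w0=1 w8=0
t18.Δ1 w6=1 w2=1 w5=1 w7=0 w4=0 w3=1 clk=1 w1=0 w0=1 w8=0
t18.Δ2 w6=1 w2=1 w5=1 w7=0 w4=0 w3=1 clk=1 w1=1 w0=1 w8=0
t18.Δ3 w6=1 w2=1 w5=1 w7=0 w4=1 w3=1 clk=1 w1=1 w0=1 w8=0

1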